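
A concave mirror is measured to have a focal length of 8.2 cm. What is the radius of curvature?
R = 2|f| = 16.4 cm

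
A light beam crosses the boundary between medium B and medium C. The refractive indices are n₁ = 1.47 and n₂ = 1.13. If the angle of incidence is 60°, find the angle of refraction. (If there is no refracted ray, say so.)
sin θ₂ = (n₁/n₂)·sin θ₁ = 1.127 > 1, so there is no refracted ray — the light undergoes total internal reflection.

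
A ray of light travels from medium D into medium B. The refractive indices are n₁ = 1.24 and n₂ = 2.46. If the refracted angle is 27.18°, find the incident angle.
sin θ₁ = (n₂/n₁)·sin θ₂ → θ₁ = 64.99°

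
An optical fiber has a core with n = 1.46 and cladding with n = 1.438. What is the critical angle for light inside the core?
θc = arcsin(n_cladding/n_core) = 80.04°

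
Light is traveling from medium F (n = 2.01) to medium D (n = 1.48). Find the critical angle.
θc = arcsin(n₂/n₁) = 47.42°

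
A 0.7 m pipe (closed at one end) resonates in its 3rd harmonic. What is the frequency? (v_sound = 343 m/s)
fₙ = nv/(4L) = 367.5 Hz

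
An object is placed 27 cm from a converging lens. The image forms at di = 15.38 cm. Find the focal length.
1/f = 1/do + 1/di → f = 9.798 cm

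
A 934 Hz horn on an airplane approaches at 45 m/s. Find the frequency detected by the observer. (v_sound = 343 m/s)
f_obs = f·v/(v − v_s) = 1075 Hz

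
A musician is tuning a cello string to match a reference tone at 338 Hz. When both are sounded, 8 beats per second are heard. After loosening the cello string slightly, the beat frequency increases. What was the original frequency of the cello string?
330 Hz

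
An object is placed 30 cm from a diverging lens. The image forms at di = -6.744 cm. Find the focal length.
1/f = 1/do + 1/di → f = -8.7 cm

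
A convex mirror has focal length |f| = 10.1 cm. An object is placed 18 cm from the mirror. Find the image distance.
f = −10.1 cm (convex); 1/di = 1/f − 1/do → di = -6.47 cm (virtual image, behind mirror)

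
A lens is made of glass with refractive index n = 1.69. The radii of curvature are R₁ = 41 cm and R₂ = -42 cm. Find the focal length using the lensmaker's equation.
1/f = (n − 1)(1/R₁ − 1/R₂) → f = 30.07 cm (converging lens)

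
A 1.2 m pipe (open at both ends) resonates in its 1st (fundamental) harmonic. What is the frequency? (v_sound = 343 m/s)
fₙ = nv/(2L) = 142.9 Hz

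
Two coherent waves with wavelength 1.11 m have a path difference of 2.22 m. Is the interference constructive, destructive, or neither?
constructive — path difference = 2λ, a whole number of wavelengths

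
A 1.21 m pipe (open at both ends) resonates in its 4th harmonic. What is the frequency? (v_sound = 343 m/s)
fₙ = nv/(2L) = 566.9 Hz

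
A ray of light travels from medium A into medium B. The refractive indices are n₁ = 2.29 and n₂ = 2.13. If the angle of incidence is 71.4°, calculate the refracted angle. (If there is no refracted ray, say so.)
sin θ₂ = (n₁/n₂)·sin θ₁ = 1.019 > 1, so there is no refracted ray — the light undergoes total internal reflection.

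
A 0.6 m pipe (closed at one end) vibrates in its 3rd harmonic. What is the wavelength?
λₙ = 4L/n = 0.8 m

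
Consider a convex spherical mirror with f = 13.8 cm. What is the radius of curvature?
R = 2|f| = 27.6 cm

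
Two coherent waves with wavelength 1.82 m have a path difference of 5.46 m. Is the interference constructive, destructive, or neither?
constructive — path difference = 3λ, a whole number of wavelengths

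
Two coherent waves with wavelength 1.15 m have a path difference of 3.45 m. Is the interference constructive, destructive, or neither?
constructive — path difference = 3λ, a whole number of wavelengths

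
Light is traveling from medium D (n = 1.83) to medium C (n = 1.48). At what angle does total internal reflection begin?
θc = arcsin(n₂/n₁) = 53.97°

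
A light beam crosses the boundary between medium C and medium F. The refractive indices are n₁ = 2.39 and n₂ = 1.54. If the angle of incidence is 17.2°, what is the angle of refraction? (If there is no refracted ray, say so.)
sin θ₂ = (n₁/n₂)·sin θ₁ = 0.4589 → θ₂ = 27.32°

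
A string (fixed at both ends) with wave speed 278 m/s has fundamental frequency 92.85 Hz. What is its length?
L = v/(2f₁) = 1.497 m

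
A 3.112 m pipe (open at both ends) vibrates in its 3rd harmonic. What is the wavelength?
λₙ = 2L/n = 2.075 m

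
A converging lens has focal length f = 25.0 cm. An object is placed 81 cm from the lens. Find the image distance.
1/di = 1/f − 1/do → di = 36.16 cm (real image)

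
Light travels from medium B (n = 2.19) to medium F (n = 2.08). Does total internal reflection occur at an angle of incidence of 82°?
θc = arcsin(n₂/n₁) = 71.76°; 82° > θc, so yes — total internal reflection.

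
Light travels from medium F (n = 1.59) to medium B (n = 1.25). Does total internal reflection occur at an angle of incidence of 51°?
θc = arcsin(n₂/n₁) = 51.83°; 51° < θc, so no — the ray refracts.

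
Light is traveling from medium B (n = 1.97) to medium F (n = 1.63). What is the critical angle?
θc = arcsin(n₂/n₁) = 55.83°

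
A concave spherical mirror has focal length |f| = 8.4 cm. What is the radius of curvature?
R = 2|f| = 16.8 cm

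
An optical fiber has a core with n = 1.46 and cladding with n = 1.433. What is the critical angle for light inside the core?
θc = arcsin(n_cladding/n_core) = 78.96°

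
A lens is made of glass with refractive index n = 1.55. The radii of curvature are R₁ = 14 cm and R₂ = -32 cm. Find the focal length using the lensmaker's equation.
1/f = (n − 1)(1/R₁ − 1/R₂) → f = 17.71 cm (converging lens)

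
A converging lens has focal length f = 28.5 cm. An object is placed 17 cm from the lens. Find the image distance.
1/di = 1/f − 1/do → di = -42.13 cm (virtual image)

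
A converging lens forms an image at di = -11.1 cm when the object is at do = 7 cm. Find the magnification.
M = −di/do = 1.586 (upright image)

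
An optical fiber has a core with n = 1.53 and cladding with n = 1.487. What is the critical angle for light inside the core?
θc = arcsin(n_cladding/n_core) = 76.38°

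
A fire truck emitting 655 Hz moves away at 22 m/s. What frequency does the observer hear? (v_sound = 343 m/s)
f_obs = f·v/(v + v_s) = 615.5 Hz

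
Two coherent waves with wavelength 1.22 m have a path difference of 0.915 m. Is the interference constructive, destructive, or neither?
neither (partial) — path difference = 0.75λ, neither a whole number of wavelengths nor an odd multiple of λ/2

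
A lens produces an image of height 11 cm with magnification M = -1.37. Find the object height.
ho = |hi|/|M| = 8.029 cm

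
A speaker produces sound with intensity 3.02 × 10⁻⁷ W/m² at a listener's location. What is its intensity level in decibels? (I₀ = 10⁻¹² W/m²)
β = 10·log₁₀(I/I₀) = 54.8 dB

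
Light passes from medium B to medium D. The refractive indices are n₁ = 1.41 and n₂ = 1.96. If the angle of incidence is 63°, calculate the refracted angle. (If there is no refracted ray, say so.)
sin θ₂ = (n₁/n₂)·sin θ₁ = 0.641 → θ₂ = 39.86°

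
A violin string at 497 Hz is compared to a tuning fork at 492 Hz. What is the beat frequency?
5 Hz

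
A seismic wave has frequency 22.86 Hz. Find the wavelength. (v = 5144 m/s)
λ = v/f = 225 m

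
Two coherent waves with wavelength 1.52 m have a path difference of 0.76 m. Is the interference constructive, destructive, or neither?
destructive — path difference = 0.5λ, an odd multiple of λ/2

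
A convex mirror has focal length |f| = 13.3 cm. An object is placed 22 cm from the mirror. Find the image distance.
f = −13.3 cm (convex); 1/di = 1/f − 1/do → di = -8.289 cm (virtual image, behind mirror)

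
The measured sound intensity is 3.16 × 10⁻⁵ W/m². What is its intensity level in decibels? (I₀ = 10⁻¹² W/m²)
β = 10·log₁₀(I/I₀) = 75 dB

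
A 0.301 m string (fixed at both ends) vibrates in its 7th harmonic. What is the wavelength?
λₙ = 2L/n = 0.086 m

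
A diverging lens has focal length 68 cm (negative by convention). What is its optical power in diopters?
P = 1/f = -1.471 D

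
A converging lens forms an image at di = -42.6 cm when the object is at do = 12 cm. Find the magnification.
M = −di/do = 3.55 (upright image)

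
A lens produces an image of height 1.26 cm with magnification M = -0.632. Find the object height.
ho = |hi|/|M| = 1.994 cm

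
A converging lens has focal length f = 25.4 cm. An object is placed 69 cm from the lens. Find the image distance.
1/di = 1/f − 1/do → di = 40.2 cm (real image)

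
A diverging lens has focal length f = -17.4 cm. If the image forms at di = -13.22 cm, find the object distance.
1/do = 1/f − 1/di → do = 55.03 cm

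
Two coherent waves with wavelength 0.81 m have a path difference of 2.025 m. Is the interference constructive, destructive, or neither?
destructive — path difference = 2.5λ, an odd multiple of λ/2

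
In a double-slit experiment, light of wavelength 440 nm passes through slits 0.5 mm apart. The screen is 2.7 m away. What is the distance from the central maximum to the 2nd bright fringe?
y = mλL/d = 4.752 mm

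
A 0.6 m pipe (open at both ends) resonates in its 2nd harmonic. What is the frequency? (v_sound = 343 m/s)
fₙ = nv/(2L) = 571.7 Hz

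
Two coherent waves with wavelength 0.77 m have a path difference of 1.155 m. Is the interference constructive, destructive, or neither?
destructive — path difference = 1.5λ, an odd multiple of λ/2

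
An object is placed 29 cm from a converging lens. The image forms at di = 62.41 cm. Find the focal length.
1/f = 1/do + 1/di → f = 19.8 cm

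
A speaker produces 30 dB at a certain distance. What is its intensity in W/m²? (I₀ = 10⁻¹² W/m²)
I = I₀·10^(β/10) = 1.00 × 10⁻⁹ W/m²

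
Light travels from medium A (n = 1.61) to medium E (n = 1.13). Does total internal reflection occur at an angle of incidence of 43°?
θc = arcsin(n₂/n₁) = 44.58°; 43° < θc, so no — the ray refracts.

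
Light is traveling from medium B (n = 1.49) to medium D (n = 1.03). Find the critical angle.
θc = arcsin(n₂/n₁) = 43.73°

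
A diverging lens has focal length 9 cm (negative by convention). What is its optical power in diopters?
P = 1/f = -11.11 D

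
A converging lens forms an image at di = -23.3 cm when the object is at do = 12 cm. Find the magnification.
M = −di/do = 1.942 (upright image)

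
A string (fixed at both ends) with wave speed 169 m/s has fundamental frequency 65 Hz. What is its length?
L = v/(2f₁) = 1.3 m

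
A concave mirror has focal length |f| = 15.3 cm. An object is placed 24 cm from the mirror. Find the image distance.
f = +15.3 cm (concave); 1/di = 1/f − 1/do → di = 42.21 cm (real image, in front of mirror)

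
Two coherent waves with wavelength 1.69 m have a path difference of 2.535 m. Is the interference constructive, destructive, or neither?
destructive — path difference = 1.5λ, an odd multiple of λ/2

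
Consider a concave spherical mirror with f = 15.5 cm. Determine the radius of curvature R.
R = 2|f| = 31 cm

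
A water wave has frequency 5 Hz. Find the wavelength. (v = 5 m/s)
λ = v/f = 1 m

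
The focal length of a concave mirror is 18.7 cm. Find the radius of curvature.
R = 2|f| = 37.4 cm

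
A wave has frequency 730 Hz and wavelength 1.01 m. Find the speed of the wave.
v = fλ = 737.3 m/s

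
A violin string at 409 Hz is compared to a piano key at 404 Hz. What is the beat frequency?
5 Hz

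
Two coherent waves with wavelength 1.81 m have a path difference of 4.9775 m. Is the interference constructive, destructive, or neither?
neither (partial) — path difference = 2.75λ, neither a whole number of wavelengths nor an odd multiple of λ/2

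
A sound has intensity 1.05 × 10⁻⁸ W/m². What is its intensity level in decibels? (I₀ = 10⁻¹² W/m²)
β = 10·log₁₀(I/I₀) = 40.21 dB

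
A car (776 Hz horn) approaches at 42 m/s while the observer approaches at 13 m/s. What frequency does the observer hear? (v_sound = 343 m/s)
f_obs = f·(v + v_o)/(v − v_s) = 917.8 Hz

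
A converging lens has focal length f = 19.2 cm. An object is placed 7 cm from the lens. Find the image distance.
1/di = 1/f − 1/do → di = -11.02 cm (virtual image)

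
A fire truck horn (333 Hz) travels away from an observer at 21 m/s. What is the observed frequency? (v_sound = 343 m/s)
f_obs = f·v/(v + v_s) = 313.8 Hz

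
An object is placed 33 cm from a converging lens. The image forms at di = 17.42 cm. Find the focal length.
1/f = 1/do + 1/di → f = 11.4 cm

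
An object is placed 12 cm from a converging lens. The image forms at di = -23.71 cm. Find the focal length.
1/f = 1/do + 1/di → f = 24.3 cm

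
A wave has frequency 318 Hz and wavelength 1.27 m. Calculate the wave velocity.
v = fλ = 403.9 m/s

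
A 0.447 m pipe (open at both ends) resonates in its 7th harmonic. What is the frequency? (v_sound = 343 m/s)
fₙ = nv/(2L) = 2686 Hz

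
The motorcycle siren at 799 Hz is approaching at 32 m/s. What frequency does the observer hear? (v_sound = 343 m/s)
f_obs = f·v/(v − v_s) = 881.2 Hz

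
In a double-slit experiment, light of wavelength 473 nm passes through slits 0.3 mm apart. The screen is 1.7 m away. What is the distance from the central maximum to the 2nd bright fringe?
y = mλL/d = 5.361 mm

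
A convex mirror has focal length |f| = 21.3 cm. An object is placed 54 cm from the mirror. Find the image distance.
f = −21.3 cm (convex); 1/di = 1/f − 1/do → di = -15.27 cm (virtual image, behind mirror)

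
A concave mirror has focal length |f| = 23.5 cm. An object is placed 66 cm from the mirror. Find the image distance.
f = +23.5 cm (concave); 1/di = 1/f − 1/do → di = 36.49 cm (real image, in front of mirror)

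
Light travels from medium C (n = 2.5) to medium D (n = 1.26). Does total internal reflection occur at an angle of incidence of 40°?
θc = arcsin(n₂/n₁) = 30.26°; 40° > θc, so yes — total internal reflection.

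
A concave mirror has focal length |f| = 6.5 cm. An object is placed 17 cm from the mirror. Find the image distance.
f = +6.5 cm (concave); 1/di = 1/f − 1/do → di = 10.52 cm (real image, in front of mirror)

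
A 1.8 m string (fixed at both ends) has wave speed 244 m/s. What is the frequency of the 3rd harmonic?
fₙ = nv/(2L) = 203.3 Hz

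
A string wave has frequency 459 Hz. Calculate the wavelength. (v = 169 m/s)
λ = v/f = 0.3682 m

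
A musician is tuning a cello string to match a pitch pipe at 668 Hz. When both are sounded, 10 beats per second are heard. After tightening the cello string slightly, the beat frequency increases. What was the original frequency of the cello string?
678 Hz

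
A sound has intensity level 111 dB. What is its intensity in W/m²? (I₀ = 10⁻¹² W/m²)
I = I₀·10^(β/10) = 1.26 × 10⁻¹ W/m²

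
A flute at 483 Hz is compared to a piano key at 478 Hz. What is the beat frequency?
5 Hz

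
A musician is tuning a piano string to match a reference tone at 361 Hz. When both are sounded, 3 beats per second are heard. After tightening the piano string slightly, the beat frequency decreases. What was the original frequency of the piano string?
358 Hz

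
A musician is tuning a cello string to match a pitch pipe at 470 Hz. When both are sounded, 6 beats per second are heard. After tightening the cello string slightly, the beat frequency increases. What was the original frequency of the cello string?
476 Hz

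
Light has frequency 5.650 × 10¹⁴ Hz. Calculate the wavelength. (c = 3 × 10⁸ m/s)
λ = c/f = 531 nm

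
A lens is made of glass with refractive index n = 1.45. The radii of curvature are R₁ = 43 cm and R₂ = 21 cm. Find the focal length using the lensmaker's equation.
1/f = (n − 1)(1/R₁ − 1/R₂) → f = -91.21 cm (diverging lens)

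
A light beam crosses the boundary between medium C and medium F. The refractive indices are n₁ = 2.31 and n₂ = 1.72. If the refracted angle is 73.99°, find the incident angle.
sin θ₁ = (n₂/n₁)·sin θ₂ → θ₁ = 45.7°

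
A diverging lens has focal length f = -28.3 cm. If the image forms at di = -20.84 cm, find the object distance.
1/do = 1/f − 1/di → do = 79.06 cm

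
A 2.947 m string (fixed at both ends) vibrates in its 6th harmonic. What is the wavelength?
λₙ = 2L/n = 0.9823 m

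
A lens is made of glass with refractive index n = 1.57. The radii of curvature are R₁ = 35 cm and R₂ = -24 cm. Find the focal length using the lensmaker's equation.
1/f = (n − 1)(1/R₁ − 1/R₂) → f = 24.98 cm (converging lens)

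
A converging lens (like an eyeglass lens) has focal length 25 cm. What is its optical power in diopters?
P = 1/f = 4 D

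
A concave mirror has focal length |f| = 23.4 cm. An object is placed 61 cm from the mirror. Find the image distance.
f = +23.4 cm (concave); 1/di = 1/f − 1/do → di = 37.96 cm (real image, in front of mirror)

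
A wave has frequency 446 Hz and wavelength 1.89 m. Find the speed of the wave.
v = fλ = 842.9 m/s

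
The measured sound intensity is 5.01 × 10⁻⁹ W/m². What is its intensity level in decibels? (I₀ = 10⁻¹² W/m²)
β = 10·log₁₀(I/I₀) = 37 dB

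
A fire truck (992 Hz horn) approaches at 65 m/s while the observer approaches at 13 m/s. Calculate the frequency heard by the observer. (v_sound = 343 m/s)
f_obs = f·(v + v_o)/(v − v_s) = 1270 Hz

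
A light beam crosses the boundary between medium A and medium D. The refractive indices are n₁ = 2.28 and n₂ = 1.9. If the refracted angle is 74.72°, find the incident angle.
sin θ₁ = (n₂/n₁)·sin θ₂ → θ₁ = 53.5°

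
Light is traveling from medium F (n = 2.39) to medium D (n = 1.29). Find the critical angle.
θc = arcsin(n₂/n₁) = 32.67°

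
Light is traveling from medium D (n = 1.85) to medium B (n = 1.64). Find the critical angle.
θc = arcsin(n₂/n₁) = 62.44°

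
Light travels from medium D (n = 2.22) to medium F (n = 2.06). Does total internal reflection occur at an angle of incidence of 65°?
θc = arcsin(n₂/n₁) = 68.11°; 65° < θc, so no — the ray refracts.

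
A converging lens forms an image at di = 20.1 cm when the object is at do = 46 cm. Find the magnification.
M = −di/do = -0.437 (inverted image)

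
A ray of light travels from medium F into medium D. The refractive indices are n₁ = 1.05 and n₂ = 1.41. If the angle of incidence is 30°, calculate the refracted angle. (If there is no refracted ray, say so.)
sin θ₂ = (n₁/n₂)·sin θ₁ = 0.3723 → θ₂ = 21.86°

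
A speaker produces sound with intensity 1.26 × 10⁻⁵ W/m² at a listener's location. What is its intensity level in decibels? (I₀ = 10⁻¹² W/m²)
β = 10·log₁₀(I/I₀) = 71 dB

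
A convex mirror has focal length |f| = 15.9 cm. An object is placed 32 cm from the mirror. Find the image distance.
f = −15.9 cm (convex); 1/di = 1/f − 1/do → di = -10.62 cm (virtual image, behind mirror)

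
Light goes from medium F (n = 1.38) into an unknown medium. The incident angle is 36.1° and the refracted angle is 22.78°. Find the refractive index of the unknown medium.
n₂ = n₁·sin θ₁ / sin θ₂ = 2.1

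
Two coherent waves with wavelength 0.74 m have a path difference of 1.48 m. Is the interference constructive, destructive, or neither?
constructive — path difference = 2λ, a whole number of wavelengths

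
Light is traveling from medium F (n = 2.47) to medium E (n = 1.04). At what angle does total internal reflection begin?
θc = arcsin(n₂/n₁) = 24.9°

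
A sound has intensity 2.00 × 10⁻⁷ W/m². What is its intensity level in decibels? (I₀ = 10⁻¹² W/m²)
β = 10·log₁₀(I/I₀) = 53.01 dB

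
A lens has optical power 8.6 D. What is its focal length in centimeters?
f = 1/P = 11.63 cm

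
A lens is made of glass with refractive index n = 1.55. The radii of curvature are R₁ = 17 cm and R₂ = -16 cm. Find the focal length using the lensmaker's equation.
1/f = (n − 1)(1/R₁ − 1/R₂) → f = 14.99 cm (converging lens)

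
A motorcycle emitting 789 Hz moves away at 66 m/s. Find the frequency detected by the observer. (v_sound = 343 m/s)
f_obs = f·v/(v + v_s) = 661.7 Hz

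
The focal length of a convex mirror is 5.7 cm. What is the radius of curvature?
R = 2|f| = 11.4 cm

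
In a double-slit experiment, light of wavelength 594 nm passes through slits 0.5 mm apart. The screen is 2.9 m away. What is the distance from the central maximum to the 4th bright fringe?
y = mλL/d = 13.78 mm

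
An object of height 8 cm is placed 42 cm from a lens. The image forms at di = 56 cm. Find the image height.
hi = (-di/do) × ho = -10.67 cm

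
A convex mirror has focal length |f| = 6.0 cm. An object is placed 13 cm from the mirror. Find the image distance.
f = −6.0 cm (convex); 1/di = 1/f − 1/do → di = -4.105 cm (virtual image, behind mirror)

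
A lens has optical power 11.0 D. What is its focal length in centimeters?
f = 1/P = 9.091 cm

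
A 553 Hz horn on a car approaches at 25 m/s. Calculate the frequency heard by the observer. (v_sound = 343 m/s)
f_obs = f·v/(v − v_s) = 596.5 Hz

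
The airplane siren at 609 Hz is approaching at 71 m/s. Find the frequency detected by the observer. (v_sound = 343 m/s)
f_obs = f·v/(v − v_s) = 768 Hz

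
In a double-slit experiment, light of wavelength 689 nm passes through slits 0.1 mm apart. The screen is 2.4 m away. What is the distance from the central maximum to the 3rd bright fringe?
y = mλL/d = 49.61 mm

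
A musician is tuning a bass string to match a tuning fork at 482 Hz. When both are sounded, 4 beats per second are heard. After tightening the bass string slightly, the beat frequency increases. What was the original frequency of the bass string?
486 Hz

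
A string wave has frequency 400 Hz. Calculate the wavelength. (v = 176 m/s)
λ = v/f = 0.44 m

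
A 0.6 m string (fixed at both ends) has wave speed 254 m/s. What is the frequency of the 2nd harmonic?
fₙ = nv/(2L) = 423.3 Hz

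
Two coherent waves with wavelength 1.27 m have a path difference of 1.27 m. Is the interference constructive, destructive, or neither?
constructive — path difference = 1λ, a whole number of wavelengths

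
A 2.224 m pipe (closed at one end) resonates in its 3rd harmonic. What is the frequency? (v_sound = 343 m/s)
fₙ = nv/(4L) = 115.7 Hz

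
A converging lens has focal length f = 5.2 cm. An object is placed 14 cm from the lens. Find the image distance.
1/di = 1/f − 1/do → di = 8.273 cm (real image)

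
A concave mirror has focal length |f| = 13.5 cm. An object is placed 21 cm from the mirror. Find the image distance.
f = +13.5 cm (concave); 1/di = 1/f − 1/do → di = 37.8 cm (real image, in front of mirror)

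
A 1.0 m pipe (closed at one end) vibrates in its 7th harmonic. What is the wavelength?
λₙ = 4L/n = 0.5714 m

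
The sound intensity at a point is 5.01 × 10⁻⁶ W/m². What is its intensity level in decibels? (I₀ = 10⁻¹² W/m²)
β = 10·log₁₀(I/I₀) = 67 dB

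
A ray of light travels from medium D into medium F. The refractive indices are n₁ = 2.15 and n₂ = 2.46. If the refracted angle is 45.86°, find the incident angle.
sin θ₁ = (n₂/n₁)·sin θ₂ → θ₁ = 55.2°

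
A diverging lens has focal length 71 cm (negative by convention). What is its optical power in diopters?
P = 1/f = -1.408 D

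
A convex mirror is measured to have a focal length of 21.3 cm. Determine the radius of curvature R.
R = 2|f| = 42.6 cm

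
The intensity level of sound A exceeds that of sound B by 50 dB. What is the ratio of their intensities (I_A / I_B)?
I_A/I_B = 10^(Δβ/10) = 100000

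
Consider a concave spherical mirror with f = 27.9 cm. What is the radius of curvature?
R = 2|f| = 55.8 cm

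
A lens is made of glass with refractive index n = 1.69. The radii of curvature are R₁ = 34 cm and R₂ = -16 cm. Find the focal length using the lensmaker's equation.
1/f = (n − 1)(1/R₁ − 1/R₂) → f = 15.77 cm (converging lens)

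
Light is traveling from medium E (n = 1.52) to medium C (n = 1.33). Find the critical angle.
θc = arcsin(n₂/n₁) = 61.04°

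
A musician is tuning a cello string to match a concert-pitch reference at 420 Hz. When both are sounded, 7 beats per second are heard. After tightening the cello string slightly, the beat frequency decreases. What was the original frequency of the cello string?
413 Hz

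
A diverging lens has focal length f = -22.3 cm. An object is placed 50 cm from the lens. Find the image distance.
1/di = 1/f − 1/do → di = -15.42 cm (virtual image)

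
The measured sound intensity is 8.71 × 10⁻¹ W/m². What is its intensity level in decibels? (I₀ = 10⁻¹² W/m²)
β = 10·log₁₀(I/I₀) = 119.4 dB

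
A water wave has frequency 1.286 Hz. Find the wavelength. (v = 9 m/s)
λ = v/f = 6.998 m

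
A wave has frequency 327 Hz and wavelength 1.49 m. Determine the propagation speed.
v = fλ = 487.2 m/s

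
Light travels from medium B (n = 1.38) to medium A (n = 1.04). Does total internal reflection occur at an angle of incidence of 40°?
θc = arcsin(n₂/n₁) = 48.91°; 40° < θc, so no — the ray refracts.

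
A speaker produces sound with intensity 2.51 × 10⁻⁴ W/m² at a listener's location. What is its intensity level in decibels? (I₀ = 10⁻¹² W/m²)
β = 10·log₁₀(I/I₀) = 84 dB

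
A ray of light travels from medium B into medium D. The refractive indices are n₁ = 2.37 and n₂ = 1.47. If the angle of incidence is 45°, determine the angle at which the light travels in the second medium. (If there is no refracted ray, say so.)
sin θ₂ = (n₁/n₂)·sin θ₁ = 1.14 > 1, so there is no refracted ray — the light undergoes total internal reflection.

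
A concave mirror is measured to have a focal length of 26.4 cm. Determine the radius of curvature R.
R = 2|f| = 52.8 cm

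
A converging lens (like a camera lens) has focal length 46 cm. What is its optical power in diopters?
P = 1/f = 2.174 D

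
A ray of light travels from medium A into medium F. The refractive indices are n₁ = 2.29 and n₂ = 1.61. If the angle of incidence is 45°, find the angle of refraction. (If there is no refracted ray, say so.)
sin θ₂ = (n₁/n₂)·sin θ₁ = 1.006 > 1, so there is no refracted ray — the light undergoes total internal reflection.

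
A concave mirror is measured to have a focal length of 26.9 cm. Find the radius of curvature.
R = 2|f| = 53.8 cm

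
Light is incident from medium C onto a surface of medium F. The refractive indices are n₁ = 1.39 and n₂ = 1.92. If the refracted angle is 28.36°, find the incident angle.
sin θ₁ = (n₂/n₁)·sin θ₂ → θ₁ = 41.01°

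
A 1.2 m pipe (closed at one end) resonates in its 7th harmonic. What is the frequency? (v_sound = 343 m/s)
fₙ = nv/(4L) = 500.2 Hz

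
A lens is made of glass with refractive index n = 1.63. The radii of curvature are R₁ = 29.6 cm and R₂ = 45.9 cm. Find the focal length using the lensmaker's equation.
1/f = (n − 1)(1/R₁ − 1/R₂) → f = 132.3 cm (converging lens)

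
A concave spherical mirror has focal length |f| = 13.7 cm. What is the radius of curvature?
R = 2|f| = 27.4 cm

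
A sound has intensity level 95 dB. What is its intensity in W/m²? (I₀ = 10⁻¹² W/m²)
I = I₀·10^(β/10) = 3.16 × 10⁻³ W/m²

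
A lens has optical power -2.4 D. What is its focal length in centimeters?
f = 1/P = -41.67 cm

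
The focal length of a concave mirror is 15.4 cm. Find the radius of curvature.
R = 2|f| = 30.8 cm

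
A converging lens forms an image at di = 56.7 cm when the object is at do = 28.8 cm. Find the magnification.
M = −di/do = -1.969 (inverted image)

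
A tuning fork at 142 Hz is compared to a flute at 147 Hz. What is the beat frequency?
5 Hz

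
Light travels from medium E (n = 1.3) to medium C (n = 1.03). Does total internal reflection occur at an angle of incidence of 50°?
θc = arcsin(n₂/n₁) = 52.4°; 50° < θc, so no — the ray refracts.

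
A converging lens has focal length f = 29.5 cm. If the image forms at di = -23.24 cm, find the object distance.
1/do = 1/f − 1/di → do = 13 cm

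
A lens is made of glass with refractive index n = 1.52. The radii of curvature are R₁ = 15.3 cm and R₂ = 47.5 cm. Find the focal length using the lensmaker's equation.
1/f = (n − 1)(1/R₁ − 1/R₂) → f = 43.4 cm (converging lens)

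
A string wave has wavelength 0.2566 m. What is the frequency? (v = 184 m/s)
f = v/λ = 717.1 Hz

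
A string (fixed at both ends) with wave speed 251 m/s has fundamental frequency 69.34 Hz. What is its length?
L = v/(2f₁) = 1.81 m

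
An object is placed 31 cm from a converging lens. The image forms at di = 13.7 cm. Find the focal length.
1/f = 1/do + 1/di → f = 9.501 cm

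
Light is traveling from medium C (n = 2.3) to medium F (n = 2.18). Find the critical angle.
θc = arcsin(n₂/n₁) = 71.41°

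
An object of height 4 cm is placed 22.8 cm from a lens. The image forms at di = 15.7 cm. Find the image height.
hi = (-di/do) × ho = -2.754 cm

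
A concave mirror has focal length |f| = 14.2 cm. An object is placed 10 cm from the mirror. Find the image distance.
f = +14.2 cm (concave); 1/di = 1/f − 1/do → di = -33.81 cm (virtual image, behind mirror)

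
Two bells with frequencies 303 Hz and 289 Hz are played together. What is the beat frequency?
14 Hz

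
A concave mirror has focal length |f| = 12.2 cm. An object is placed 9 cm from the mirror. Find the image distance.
f = +12.2 cm (concave); 1/di = 1/f − 1/do → di = -34.31 cm (virtual image, behind mirror)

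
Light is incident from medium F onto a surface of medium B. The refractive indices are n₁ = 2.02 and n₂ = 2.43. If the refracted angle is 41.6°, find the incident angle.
sin θ₁ = (n₂/n₁)·sin θ₂ → θ₁ = 53°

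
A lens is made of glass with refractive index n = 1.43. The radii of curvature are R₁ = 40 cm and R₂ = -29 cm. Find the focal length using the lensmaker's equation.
1/f = (n − 1)(1/R₁ − 1/R₂) → f = 39.1 cm (converging lens)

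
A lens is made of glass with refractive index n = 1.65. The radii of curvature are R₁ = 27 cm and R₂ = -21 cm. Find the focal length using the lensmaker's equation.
1/f = (n − 1)(1/R₁ − 1/R₂) → f = 18.17 cm (converging lens)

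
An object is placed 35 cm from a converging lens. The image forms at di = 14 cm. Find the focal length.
1/f = 1/do + 1/di → f = 10 cm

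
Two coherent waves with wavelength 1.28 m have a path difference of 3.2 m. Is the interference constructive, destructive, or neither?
destructive — path difference = 2.5λ, an odd multiple of λ/2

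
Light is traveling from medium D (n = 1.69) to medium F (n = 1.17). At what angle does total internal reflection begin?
θc = arcsin(n₂/n₁) = 43.81°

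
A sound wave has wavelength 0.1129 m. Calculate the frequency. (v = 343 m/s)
f = v/λ = 3038 Hz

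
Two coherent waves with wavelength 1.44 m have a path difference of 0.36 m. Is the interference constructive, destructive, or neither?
neither (partial) — path difference = 0.25λ, neither a whole number of wavelengths nor an odd multiple of λ/2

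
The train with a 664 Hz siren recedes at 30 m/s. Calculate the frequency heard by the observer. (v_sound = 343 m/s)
f_obs = f·v/(v + v_s) = 610.6 Hz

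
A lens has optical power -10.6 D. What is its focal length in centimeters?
f = 1/P = -9.434 cm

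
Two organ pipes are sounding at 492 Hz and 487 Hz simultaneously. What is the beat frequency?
5 Hz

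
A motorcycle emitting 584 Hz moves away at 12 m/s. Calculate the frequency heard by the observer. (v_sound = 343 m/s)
f_obs = f·v/(v + v_s) = 564.3 Hz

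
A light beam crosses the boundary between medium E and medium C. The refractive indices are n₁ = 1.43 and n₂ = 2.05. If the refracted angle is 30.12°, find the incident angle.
sin θ₁ = (n₂/n₁)·sin θ₂ → θ₁ = 46°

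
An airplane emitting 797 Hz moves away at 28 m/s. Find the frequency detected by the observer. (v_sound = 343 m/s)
f_obs = f·v/(v + v_s) = 736.8 Hz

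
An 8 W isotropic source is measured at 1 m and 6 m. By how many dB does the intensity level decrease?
Δβ = 20·log₁₀(r₂/r₁) = 15.56 dB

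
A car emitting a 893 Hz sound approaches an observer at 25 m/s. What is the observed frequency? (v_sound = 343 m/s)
f_obs = f·v/(v − v_s) = 963.2 Hz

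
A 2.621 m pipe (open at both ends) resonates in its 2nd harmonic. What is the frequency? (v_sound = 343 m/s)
fₙ = nv/(2L) = 130.9 Hz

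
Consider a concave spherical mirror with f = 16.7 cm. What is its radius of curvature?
R = 2|f| = 33.4 cm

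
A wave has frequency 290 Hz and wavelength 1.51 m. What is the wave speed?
v = fλ = 437.9 m/s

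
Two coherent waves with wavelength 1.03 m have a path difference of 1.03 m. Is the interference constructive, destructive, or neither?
constructive — path difference = 1λ, a whole number of wavelengths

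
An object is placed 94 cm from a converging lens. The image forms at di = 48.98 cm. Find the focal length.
1/f = 1/do + 1/di → f = 32.2 cm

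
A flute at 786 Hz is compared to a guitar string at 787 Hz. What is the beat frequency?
1 Hz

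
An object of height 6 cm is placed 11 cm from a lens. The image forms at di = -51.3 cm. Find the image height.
hi = (-di/do) × ho = 27.98 cm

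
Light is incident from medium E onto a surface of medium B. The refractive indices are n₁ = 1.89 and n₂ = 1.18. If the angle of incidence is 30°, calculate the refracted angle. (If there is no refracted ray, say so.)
sin θ₂ = (n₁/n₂)·sin θ₁ = 0.8008 → θ₂ = 53.21°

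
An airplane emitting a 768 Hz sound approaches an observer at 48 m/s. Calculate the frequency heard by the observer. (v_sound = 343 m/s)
f_obs = f·v/(v − v_s) = 893 Hz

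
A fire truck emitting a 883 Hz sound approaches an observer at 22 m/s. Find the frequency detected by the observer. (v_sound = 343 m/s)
f_obs = f·v/(v − v_s) = 943.5 Hz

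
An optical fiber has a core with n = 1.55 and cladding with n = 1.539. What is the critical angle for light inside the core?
θc = arcsin(n_cladding/n_core) = 83.17°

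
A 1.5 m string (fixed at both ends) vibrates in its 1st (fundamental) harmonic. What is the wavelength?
λₙ = 2L/n = 3 m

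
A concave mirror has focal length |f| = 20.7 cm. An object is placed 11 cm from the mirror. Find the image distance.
f = +20.7 cm (concave); 1/di = 1/f − 1/do → di = -23.47 cm (virtual image, behind mirror)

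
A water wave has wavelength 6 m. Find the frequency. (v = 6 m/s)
f = v/λ = 1 Hz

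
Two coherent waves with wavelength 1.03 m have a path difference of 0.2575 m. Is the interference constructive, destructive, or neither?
neither (partial) — path difference = 0.25λ, neither a whole number of wavelengths nor an odd multiple of λ/2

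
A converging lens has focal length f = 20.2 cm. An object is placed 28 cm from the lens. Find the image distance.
1/di = 1/f − 1/do → di = 72.51 cm (real image)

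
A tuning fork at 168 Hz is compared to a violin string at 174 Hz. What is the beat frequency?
6 Hz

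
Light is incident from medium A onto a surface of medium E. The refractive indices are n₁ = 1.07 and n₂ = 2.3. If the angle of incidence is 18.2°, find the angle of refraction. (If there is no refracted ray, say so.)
sin θ₂ = (n₁/n₂)·sin θ₁ = 0.1453 → θ₂ = 8.355°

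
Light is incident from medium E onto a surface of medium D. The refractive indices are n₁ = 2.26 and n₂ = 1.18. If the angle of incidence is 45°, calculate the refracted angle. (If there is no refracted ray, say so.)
sin θ₂ = (n₁/n₂)·sin θ₁ = 1.354 > 1, so there is no refracted ray — the light undergoes total internal reflection.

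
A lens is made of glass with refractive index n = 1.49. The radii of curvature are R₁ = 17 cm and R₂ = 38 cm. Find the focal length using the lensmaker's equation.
1/f = (n − 1)(1/R₁ − 1/R₂) → f = 62.78 cm (converging lens)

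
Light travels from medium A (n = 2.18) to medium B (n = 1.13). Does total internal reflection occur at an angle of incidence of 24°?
θc = arcsin(n₂/n₁) = 31.22°; 24° < θc, so no — the ray refracts.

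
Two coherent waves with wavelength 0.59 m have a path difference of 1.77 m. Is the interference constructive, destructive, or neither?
constructive — path difference = 3λ, a whole number of wavelengths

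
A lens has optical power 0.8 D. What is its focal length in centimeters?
f = 1/P = 125 cm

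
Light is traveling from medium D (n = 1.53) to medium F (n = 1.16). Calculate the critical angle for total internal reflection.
θc = arcsin(n₂/n₁) = 49.3°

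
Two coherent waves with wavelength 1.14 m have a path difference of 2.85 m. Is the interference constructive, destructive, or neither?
destructive — path difference = 2.5λ, an odd multiple of λ/2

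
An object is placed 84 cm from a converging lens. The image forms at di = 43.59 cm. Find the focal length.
1/f = 1/do + 1/di → f = 28.7 cm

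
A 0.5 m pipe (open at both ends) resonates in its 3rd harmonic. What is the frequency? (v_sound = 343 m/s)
fₙ = nv/(2L) = 1029 Hz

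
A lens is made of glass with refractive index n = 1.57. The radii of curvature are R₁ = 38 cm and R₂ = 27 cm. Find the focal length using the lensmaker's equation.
1/f = (n − 1)(1/R₁ − 1/R₂) → f = -163.6 cm (diverging lens)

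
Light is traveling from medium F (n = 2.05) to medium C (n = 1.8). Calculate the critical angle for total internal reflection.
θc = arcsin(n₂/n₁) = 61.41°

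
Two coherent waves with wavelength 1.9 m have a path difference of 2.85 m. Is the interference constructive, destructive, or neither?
destructive — path difference = 1.5λ, an odd multiple of λ/2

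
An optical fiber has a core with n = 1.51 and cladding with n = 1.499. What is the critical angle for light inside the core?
θc = arcsin(n_cladding/n_core) = 83.08°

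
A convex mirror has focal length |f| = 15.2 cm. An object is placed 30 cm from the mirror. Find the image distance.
f = −15.2 cm (convex); 1/di = 1/f − 1/do → di = -10.09 cm (virtual image, behind mirror)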